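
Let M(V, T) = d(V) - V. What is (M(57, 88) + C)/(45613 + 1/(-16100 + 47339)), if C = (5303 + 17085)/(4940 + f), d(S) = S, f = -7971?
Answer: -174844683/1079721390937 ≈ -0.00016194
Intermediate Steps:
C = -22388/3031 (C = (5303 + 17085)/(4940 - 7971) = 22388/(-3031) = 22388*(-1/3031) = -22388/3031 ≈ -7.3863)
M(V, T) = 0 (M(V, T) = V - V = 0)
(M(57, 88) + C)/(45613 + 1/(-16100 + 47339)) = (0 - 22388/3031)/(45613 + 1/(-16100 + 47339)) = -22388/(3031*(45613 + 1/31239)) = -22388/(3031*1424904508/31239) = -22388/3031*31239/1424904508 = -174844683/1079721390937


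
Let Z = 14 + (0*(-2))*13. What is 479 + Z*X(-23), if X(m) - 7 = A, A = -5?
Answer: 507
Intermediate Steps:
X(m) = 2 (X(m) = 7 - 5 = 2)
Z = 14 (Z = 14 + 0*13 = 14 + 0 = 14)
479 + Z*X(-23) = 479 + 14*2 = 479 + 28 = 507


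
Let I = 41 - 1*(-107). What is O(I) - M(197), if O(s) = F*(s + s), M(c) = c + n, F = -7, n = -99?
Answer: -2170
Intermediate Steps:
I = 148 (I = 41 + 107 = 148)
M(c) = -99 + c (M(c) = c - 99 = -99 + c)
O(s) = -14*s (O(s) = -7*(s + s) = -14*s)
O(I) - M(197) = -14*148 - (-99 + 197) = -2072 - 1*98 = -2072 - 98 = -2170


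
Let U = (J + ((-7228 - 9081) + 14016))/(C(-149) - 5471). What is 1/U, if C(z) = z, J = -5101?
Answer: 2810/3697 ≈ 0.76008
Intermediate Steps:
U = 3697/2810 (U = (-5101 + ((-7228 - 9081) + 14016))/(-149 - 5471) = (-5101 + (-16309 + 14016))/(-5620) = (-5101 - 2293)*(-1/5620) = -7394*(-1/5620) = 3697/2810 ≈ 1.3157)
1/U = 1/(3697/2810) = 2810/3697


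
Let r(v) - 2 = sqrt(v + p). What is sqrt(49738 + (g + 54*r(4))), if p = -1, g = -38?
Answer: sqrt(49808 + 54*sqrt(3)) ≈ 223.39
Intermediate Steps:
r(v) = 2 + sqrt(-1 + v) (r(v) = 2 + sqrt(v - 1) = 2 + sqrt(-1 + v))
sqrt(49738 + (g + 54*r(4))) = sqrt(49738 + (-38 + 54*(2 + sqrt(-1 + 4)))) = sqrt(49738 + (-38 + 54*(2 + sqrt(3)))) = sqrt(49738 + (-38 + (108 + 54*sqrt(3)))) = sqrt(49738 + (70 + 54*sqrt(3))) = sqrt(49808 + 54*sqrt(3))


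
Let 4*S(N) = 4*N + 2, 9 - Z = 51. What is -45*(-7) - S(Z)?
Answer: 713/2 ≈ 356.50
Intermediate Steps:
Z = -42 (Z = 9 - 1*51 = 9 - 51 = -42)
S(N) = ½ + N (S(N) = (4*N + 2)/4 = (2 + 4*N)/4 = ½ + N)
-45*(-7) - S(Z) = -45*(-7) - (½ - 42) = 315 - 1*(-83/2) = 315 + 83/2 = 713/2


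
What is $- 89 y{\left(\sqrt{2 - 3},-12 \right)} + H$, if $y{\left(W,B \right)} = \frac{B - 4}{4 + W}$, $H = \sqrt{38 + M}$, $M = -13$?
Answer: $\frac{5781}{17} - \frac{1424 i}{17} \approx 340.06 - 83.765 i$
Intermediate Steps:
$H = 5$ ($H = \sqrt{38 - 13} = \sqrt{25} = 5$)
$y{\left(W,B \right)} = \frac{-4 + B}{4 + W}$
$- 89 y{\left(\sqrt{2 - 3},-12 \right)} + H = - 89 \frac{-4 - 12}{4 + \sqrt{2 - 3}} + 5 = - 89 \frac{1}{4 + \sqrt{-1}} \left(-16\right) + 5 = - 89 \frac{1}{4 + i} \left(-16\right) + 5 = - 89 \frac{4 - i}{17} \left(-16\right) + 5 = - 89 \left(- \frac{16 \left(4 - i\right)}{17}\right) + 5 = \frac{1424 \left(4 - i\right)}{17} + 5 = 5 + \frac{1424 \left(4 - i\right)}{17}$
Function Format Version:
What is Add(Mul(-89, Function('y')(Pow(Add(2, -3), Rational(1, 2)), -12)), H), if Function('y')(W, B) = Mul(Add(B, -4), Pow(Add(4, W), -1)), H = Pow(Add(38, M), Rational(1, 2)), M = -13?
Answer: Add(Rational(5781, 17), Mul(Rational(-1424, 17), I)) ≈ Add(340.06, Mul(-83.765, I))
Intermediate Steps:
H = 5 (H = Pow(Add(38, -13), Rational(1, 2)) = Pow(25, Rational(1, 2)) = 5)
Function('y')(W, B) = Mul(Pow(Add(4, W), -1), Add(-4, B)) (Function('y')(W, B) = Mul(Add(-4, B), Pow(Add(4, W), -1)) = Mul(Pow(Add(4, W), -1), Add(-4, B)))
Add(Mul(-89, Function('y')(Pow(Add(2, -3), Rational(1, 2)), -12)), H) = Add(Mul(-89, Mul(Pow(Add(4, Pow(Add(2, -3), Rational(1, 2))), -1), Add(-4, -12))), 5) = Add(Mul(-89, Mul(Pow(Add(4, Pow(-1, Rational(1, 2))), -1), -16)), 5) = Add(Mul(-89, Mul(Pow(Add(4, I), -1), -16)), 5) = Add(Mul(-89, Mul(Mul(Rational(1, 17), Add(4, Mul(-1, I))), -16)), 5) = Add(Mul(-89, Mul(Rational(-16, 17), Add(4, Mul(-1, I)))), 5) = Add(Mul(Rational(1424, 17), Add(4, Mul(-1, I))), 5) = Add(5, Mul(Rational(1424, 17), Add(4, Mul(-1, I))))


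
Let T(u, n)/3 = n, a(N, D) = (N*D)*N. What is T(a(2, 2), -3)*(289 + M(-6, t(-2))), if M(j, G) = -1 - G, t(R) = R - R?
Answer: -2592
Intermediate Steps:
t(R) = 0
a(N, D) = D*N² (a(N, D) = (D*N)*N = D*N²)
T(u, n) = 3*n
T(a(2, 2), -3)*(289 + M(-6, t(-2))) = (3*(-3))*(289 + (-1 - 1*0)) = -9*(289 + (-1 + 0)) = -9*(289 - 1) = -9*288 = -2592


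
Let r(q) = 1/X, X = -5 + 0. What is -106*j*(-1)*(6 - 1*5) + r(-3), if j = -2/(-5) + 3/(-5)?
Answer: -107/5 ≈ -21.400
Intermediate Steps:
X = -5
j = -1/5 (j = -2*(-1/5) + 3*(-1/5) = 2/5 - 3/5 = -1/5 ≈ -0.20000)
r(q) = -1/5 (r(q) = 1/(-5) = -1/5)
-106*j*(-1)*(6 - 1*5) + r(-3) = -106*(-1/5*(-1))*(6 - 1*5) - 1/5 = -106*(6 - 5)/5 - 1/5 = -106/5 - 1/5 = -107/5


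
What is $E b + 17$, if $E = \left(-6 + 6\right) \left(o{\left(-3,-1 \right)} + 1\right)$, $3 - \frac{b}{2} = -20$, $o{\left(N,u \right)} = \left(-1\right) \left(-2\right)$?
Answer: $17$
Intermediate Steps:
$o{\left(N,u \right)} = 2$
$b = 46$ ($b = 6 - -40 = 6 + 40 = 46$)
$E = 0$ ($E = \left(-6 + 6\right) \left(2 + 1\right) = 0 \cdot 3 = 0$)
$E b + 17 = 0 \cdot 46 + 17 = 0 + 17 = 17$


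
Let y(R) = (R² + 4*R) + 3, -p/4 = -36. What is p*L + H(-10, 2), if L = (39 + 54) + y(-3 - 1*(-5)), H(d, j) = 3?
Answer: 15555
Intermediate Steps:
p = 144 (p = -4*(-36) = 144)
y(R) = 3 + R² + 4*R
L = 108 (L = (39 + 54) + (3 + (-3 - 1*(-5))² + 4*(-3 - 1*(-5))) = 93 + (3 + (-3 + 5)² + 4*(-3 + 5)) = 93 + (3 + 2² + 4*2) = 93 + (3 + 4 + 8) = 93 + 15 = 108)
p*L + H(-10, 2) = 144*108 + 3 = 15552 + 3 = 15555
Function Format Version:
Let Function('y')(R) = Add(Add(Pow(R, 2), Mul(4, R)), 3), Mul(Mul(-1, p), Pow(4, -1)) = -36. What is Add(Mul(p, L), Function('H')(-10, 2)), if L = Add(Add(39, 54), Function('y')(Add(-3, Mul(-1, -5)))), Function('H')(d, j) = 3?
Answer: 15555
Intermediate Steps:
p = 144 (p = Mul(-4, -36) = 144)
Function('y')(R) = Add(3, Pow(R, 2), Mul(4, R))
L = 108 (L = Add(Add(39, 54), Add(3, Pow(Add(-3, Mul(-1, -5)), 2), Mul(4, Add(-3, Mul(-1, -5))))) = Add(93, Add(3, Pow(Add(-3, 5), 2), Mul(4, Add(-3, 5)))) = Add(93, Add(3, Pow(2, 2), Mul(4, 2))) = Add(93, Add(3, 4, 8)) = Add(93, 15) = 108)
Add(Mul(p, L), Function('H')(-10, 2)) = Add(Mul(144, 108), 3) = Add(15552, 3) = 15555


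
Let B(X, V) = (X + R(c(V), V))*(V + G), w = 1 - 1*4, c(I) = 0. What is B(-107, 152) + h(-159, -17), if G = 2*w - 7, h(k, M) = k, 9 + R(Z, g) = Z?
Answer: -16283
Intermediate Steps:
R(Z, g) = -9 + Z
w = -3 (w = 1 - 4 = -3)
G = -13 (G = 2*(-3) - 7 = -6 - 7 = -13)
B(X, V) = (-13 + V)*(-9 + X) (B(X, V) = (X + (-9 + 0))*(V - 13) = (X - 9)*(-13 + V) = (-9 + X)*(-13 + V) = (-13 + V)*(-9 + X))
B(-107, 152) + h(-159, -17) = (117 - 13*(-107) - 9*152 + 152*(-107)) - 159 = (117 + 1391 - 1368 - 16264) - 159 = -16124 - 159 = -16283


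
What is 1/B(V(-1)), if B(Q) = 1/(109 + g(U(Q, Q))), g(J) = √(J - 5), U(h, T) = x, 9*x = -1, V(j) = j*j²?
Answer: 109 + I*√46/3 ≈ 109.0 + 2.2608*I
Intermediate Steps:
V(j) = j³
x = -⅑ (x = (⅑)*(-1) = -⅑ ≈ -0.11111)
U(h, T) = -⅑
g(J) = √(-5 + J)
B(Q) = 1/(109 + I*√46/3) (B(Q) = 1/(109 + √(-5 - ⅑)) = 1/(109 + √(-46/9)) = 1/(109 + I*√46/3))
1/B(V(-1)) = 1/(981/106975 - 3*I*√46/106975)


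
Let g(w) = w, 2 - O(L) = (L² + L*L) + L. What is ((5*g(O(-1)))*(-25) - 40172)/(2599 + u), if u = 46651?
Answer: -40297/49250 ≈ -0.81821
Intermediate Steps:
O(L) = 2 - L - 2*L² (O(L) = 2 - ((L² + L*L) + L) = 2 - ((L² + L²) + L) = 2 - (2*L² + L) = 2 - (L + 2*L²) = 2 + (-L - 2*L²) = 2 - L - 2*L²)
((5*g(O(-1)))*(-25) - 40172)/(2599 + u) = ((5*(2 - 1*(-1) - 2*(-1)²))*(-25) - 40172)/(2599 + 46651) = ((5*(2 + 1 - 2*1))*(-25) - 40172)/49250 = ((5*(2 + 1 - 2))*(-25) - 40172)*(1/49250) = ((5*1)*(-25) - 40172)*(1/49250) = (5*(-25) - 40172)*(1/49250) = (-125 - 40172)*(1/49250) = -40297*1/49250 = -40297/49250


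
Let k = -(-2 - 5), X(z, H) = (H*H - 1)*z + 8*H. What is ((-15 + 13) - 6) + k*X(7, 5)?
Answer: 1448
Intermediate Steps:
X(z, H) = 8*H + z*(-1 + H**2) (X(z, H) = (H**2 - 1)*z + 8*H = (-1 + H**2)*z + 8*H = z*(-1 + H**2) + 8*H = 8*H + z*(-1 + H**2))
k = 7 (k = -1*(-7) = 7)
((-15 + 13) - 6) + k*X(7, 5) = ((-15 + 13) - 6) + 7*(-1*7 + 8*5 + 7*5**2) = (-2 - 6) + 7*(-7 + 40 + 7*25) = -8 + 7*(-7 + 40 + 175) = -8 + 7*208 = -8 + 1456 = 1448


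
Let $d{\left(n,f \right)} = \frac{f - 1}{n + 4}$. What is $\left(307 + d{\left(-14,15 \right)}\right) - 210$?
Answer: $\frac{478}{5} \approx 95.6$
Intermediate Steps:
$d{\left(n,f \right)} = \frac{-1 + f}{4 + n}$
$\left(307 + d{\left(-14,15 \right)}\right) - 210 = \left(307 + \frac{-1 + 15}{4 - 14}\right) - 210 = \left(307 + \frac{1}{-10} \cdot 14\right) - 210 = \left(307 - \frac{7}{5}\right) - 210 = \frac{1528}{5} - 210 = \frac{478}{5}$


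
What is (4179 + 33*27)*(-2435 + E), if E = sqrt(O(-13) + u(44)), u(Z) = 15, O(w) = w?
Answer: -12345450 + 5070*sqrt(2) ≈ -1.2338e+7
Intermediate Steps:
E = sqrt(2) (E = sqrt(-13 + 15) = sqrt(2) ≈ 1.4142)
(4179 + 33*27)*(-2435 + E) = (4179 + 33*27)*(-2435 + sqrt(2)) = (4179 + 891)*(-2435 + sqrt(2)) = 5070*(-2435 + sqrt(2)) = -12345450 + 5070*sqrt(2)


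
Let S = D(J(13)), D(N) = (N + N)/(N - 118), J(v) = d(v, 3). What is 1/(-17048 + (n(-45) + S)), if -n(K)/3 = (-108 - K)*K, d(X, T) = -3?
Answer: -121/3091907 ≈ -3.9134e-5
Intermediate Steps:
n(K) = -3*K*(-108 - K) (n(K) = -3*(-108 - K)*K = -3*K*(-108 - K))
J(v) = -3
D(N) = 2*N/(-118 + N) (D(N) = (2*N)/(-118 + N) = 2*N/(-118 + N))
S = 6/121 (S = 2*(-3)/(-118 - 3) = 2*(-3)/(-121) = 2*(-3)*(-1/121) = 6/121 ≈ 0.049587)
1/(-17048 + (n(-45) + S)) = 1/(-17048 + (3*(-45)*(108 - 45) + 6/121)) = 1/(-17048 + (3*(-45)*63 + 6/121)) = 1/(-17048 + (-8505 + 6/121)) = 1/(-17048 - 1029099/121) = 1/(-3091907/121) = -121/3091907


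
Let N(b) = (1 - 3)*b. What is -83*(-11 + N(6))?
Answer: 1909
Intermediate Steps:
N(b) = -2*b
-83*(-11 + N(6)) = -83*(-11 - 2*6) = -83*(-11 - 12) = -83*(-23) = 1909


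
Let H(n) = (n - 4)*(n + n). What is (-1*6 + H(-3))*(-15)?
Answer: -540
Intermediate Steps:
H(n) = 2*n*(-4 + n) (H(n) = (-4 + n)*(2*n) = 2*n*(-4 + n))
(-1*6 + H(-3))*(-15) = (-1*6 + 2*(-3)*(-4 - 3))*(-15) = (-6 + 2*(-3)*(-7))*(-15) = (-6 + 42)*(-15) = 36*(-15) = -540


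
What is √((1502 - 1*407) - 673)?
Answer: √422 ≈ 20.543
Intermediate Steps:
√((1502 - 1*407) - 673) = √((1502 - 407) - 673) = √(1095 - 673) = √422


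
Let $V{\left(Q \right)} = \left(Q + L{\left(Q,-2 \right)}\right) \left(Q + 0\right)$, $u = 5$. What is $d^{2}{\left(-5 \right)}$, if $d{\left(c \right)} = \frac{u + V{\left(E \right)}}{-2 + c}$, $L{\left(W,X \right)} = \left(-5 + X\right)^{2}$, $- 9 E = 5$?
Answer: $\frac{3150625}{321489} \approx 9.8001$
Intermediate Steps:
$E = - \frac{5}{9}$ ($E = \left(- \frac{1}{9}\right) 5 = - \frac{5}{9} \approx -0.55556$)
$V{\left(Q \right)} = Q \left(49 + Q\right)$ ($V{\left(Q \right)} = \left(Q + \left(-5 - 2\right)^{2}\right) \left(Q + 0\right) = \left(Q + \left(-7\right)^{2}\right) Q = \left(Q + 49\right) Q = \left(49 + Q\right) Q = Q \left(49 + Q\right)$)
$d{\left(c \right)} = - \frac{1775}{81 \left(-2 + c\right)}$ ($d{\left(c \right)} = \frac{5 - \frac{5 \left(49 - \frac{5}{9}\right)}{9}}{-2 + c} = \frac{5 - \frac{2180}{81}}{-2 + c} = - \frac{1775}{81 \left(-2 + c\right)}$)
$d^{2}{\left(-5 \right)} = \left(- \frac{1775}{-162 + 81 \left(-5\right)}\right)^{2} = \left(- \frac{1775}{-162 - 405}\right)^{2} = \left(- \frac{1775}{-567}\right)^{2} = \left(\left(-1775\right) \left(- \frac{1}{567}\right)\right)^{2} = \left(\frac{1775}{567}\right)^{2} = \frac{3150625}{321489}$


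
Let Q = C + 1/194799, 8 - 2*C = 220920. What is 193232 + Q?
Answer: 16124682025/194799 ≈ 82776.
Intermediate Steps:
C = -110456 (C = 4 - ½*220920 = 4 - 110460 = -110456)
Q = -21516718343/194799 (Q = -110456 + 1/194799 = -21516718343/194799 ≈ -1.1046e+5)
193232 + Q = 193232 - 21516718343/194799 = 16124682025/194799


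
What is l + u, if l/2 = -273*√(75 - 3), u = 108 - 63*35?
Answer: -2097 - 3276*√2 ≈ -6730.0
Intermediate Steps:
u = -2097 (u = 108 - 2205 = -2097)
l = -3276*√2 (l = 2*(-273*√(75 - 3)) = 2*(-1638*√2) = -3276*√2 ≈ -4633.0)
l + u = -3276*√2 - 2097 = -2097 - 3276*√2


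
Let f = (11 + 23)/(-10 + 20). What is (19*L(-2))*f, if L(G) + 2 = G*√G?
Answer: -646/5 - 646*I*√2/5 ≈ -129.2 - 182.72*I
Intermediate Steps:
L(G) = -2 + G^(3/2) (L(G) = -2 + G*√G = -2 + G^(3/2))
f = 17/5 (f = 34/10 = 34*(⅒) = 17/5 ≈ 3.4000)
(19*L(-2))*f = (19*(-2 + (-2)^(3/2)))*(17/5) = (19*(-2 - 2*I*√2))*(17/5) = (-38 - 38*I*√2)*(17/5) = -646/5 - 646*I*√2/5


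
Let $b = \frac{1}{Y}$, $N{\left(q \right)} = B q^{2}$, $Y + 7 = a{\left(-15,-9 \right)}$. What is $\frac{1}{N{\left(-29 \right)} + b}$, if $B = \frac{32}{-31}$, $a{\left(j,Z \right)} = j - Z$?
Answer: $- \frac{403}{349887} \approx -0.0011518$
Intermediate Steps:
$B = - \frac{32}{31}$ ($B = 32 \left(- \frac{1}{31}\right) = - \frac{32}{31} \approx -1.0323$)
$Y = -13$ ($Y = -7 - 6 = -13$)
$N{\left(q \right)} = - \frac{32 q^{2}}{31}$
$b = - \frac{1}{13}$ ($b = \frac{1}{-13} = - \frac{1}{13} \approx -0.076923$)
$\frac{1}{N{\left(-29 \right)} + b} = \frac{1}{- \frac{32 \left(-29\right)^{2}}{31} - \frac{1}{13}} = \frac{1}{\left(- \frac{32}{31}\right) 841 - \frac{1}{13}} = \frac{1}{- \frac{26912}{31} - \frac{1}{13}} = \frac{1}{- \frac{349887}{403}} = - \frac{403}{349887}$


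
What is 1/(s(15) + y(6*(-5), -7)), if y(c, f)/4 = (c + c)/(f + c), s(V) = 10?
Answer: 37/610 ≈ 0.060656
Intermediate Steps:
y(c, f) = 8*c/(c + f) (y(c, f) = 4*((c + c)/(f + c)) = 4*((2*c)/(c + f)) = 4*(2*c/(c + f)) = 8*c/(c + f))
1/(s(15) + y(6*(-5), -7)) = 1/(10 + 8*(6*(-5))/(6*(-5) - 7)) = 1/(10 + 8*(-30)/(-30 - 7)) = 1/(10 + 8*(-30)/(-37)) = 1/(10 + 8*(-30)*(-1/37)) = 1/(10 + 240/37) = 1/(610/37) = 37/610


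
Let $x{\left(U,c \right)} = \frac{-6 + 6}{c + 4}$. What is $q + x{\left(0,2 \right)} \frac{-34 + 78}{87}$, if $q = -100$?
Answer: $-100$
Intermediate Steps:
$x{\left(U,c \right)} = 0$ ($x{\left(U,c \right)} = \frac{0}{4 + c} = 0$)
$q + x{\left(0,2 \right)} \frac{-34 + 78}{87} = -100 + 0 \frac{-34 + 78}{87} = -100 + 0 \cdot 44 \cdot \frac{1}{87} = -100 + 0 \cdot \frac{44}{87} = -100 + 0 = -100$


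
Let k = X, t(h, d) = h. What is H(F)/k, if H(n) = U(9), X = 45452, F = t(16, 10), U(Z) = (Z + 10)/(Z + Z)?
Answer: 19/818136 ≈ 2.3224e-5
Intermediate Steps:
U(Z) = (10 + Z)/(2*Z) (U(Z) = (10 + Z)/((2*Z)) = (10 + Z)*(1/(2*Z)) = (10 + Z)/(2*Z))
F = 16
H(n) = 19/18 (H(n) = (½)*(10 + 9)/9 = (½)*(⅑)*19 = 19/18)
k = 45452
H(F)/k = (19/18)/45452 = (19/18)*(1/45452) = 19/818136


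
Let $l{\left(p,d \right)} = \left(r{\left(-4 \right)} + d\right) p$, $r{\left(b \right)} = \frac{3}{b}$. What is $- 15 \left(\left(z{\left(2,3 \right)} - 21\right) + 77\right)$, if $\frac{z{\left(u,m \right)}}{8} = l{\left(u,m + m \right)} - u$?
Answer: $-1860$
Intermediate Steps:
$l{\left(p,d \right)} = p \left(- \frac{3}{4} + d\right)$ ($l{\left(p,d \right)} = \left(\frac{3}{-4} + d\right) p = \left(3 \left(- \frac{1}{4}\right) + d\right) p = \left(- \frac{3}{4} + d\right) p = p \left(- \frac{3}{4} + d\right)$)
$z{\left(u,m \right)} = - 8 u + 2 u \left(-3 + 8 m\right)$ ($z{\left(u,m \right)} = 8 \left(\frac{u \left(-3 + 4 \left(m + m\right)\right)}{4} - u\right) = 8 \left(\frac{u \left(-3 + 4 \cdot 2 m\right)}{4} - u\right) = 8 \left(\frac{u \left(-3 + 8 m\right)}{4} - u\right) = 8 \left(- u + \frac{u \left(-3 + 8 m\right)}{4}\right) = - 8 u + 2 u \left(-3 + 8 m\right)$)
$- 15 \left(\left(z{\left(2,3 \right)} - 21\right) + 77\right) = - 15 \left(\left(2 \cdot 2 \left(-7 + 8 \cdot 3\right) - 21\right) + 77\right) = - 15 \left(\left(2 \cdot 2 \left(-7 + 24\right) - 21\right) + 77\right) = - 15 \left(\left(2 \cdot 2 \cdot 17 - 21\right) + 77\right) = - 15 \left(\left(68 - 21\right) + 77\right) = - 15 \left(47 + 77\right) = \left(-15\right) 124 = -1860$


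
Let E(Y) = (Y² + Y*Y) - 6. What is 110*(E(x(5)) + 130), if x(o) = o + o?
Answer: 35640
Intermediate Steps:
x(o) = 2*o
E(Y) = -6 + 2*Y² (E(Y) = (Y² + Y²) - 6 = 2*Y² - 6 = -6 + 2*Y²)
110*(E(x(5)) + 130) = 110*((-6 + 2*(2*5)²) + 130) = 110*((-6 + 2*10²) + 130) = 110*((-6 + 2*100) + 130) = 110*((-6 + 200) + 130) = 110*(194 + 130) = 110*324 = 35640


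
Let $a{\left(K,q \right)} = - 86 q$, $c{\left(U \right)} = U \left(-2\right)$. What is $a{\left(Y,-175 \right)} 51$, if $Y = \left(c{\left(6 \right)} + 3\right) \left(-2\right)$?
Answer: $767550$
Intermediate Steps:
$c{\left(U \right)} = - 2 U$
$Y = 18$ ($Y = \left(\left(-2\right) 6 + 3\right) \left(-2\right) = \left(-12 + 3\right) \left(-2\right) = \left(-9\right) \left(-2\right) = 18$)
$a{\left(Y,-175 \right)} 51 = \left(-86\right) \left(-175\right) 51 = 15050 \cdot 51 = 767550$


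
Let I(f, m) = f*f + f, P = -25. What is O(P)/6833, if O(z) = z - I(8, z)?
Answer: -97/6833 ≈ -0.014196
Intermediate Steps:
I(f, m) = f + f² (I(f, m) = f² + f = f + f²)
O(z) = -72 + z (O(z) = z - 8*(1 + 8) = z - 8*9 = z - 1*72 = z - 72 = -72 + z)
O(P)/6833 = (-72 - 25)/6833 = -97*1/6833 = -97/6833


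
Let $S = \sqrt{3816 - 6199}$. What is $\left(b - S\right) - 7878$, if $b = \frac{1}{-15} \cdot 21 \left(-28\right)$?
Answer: $- \frac{39194}{5} - i \sqrt{2383} \approx -7838.8 - 48.816 i$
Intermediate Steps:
$b = \frac{196}{5}$ ($b = \left(- \frac{1}{15}\right) 21 \left(-28\right) = \left(- \frac{7}{5}\right) \left(-28\right) = \frac{196}{5} \approx 39.2$)
$S = i \sqrt{2383}$ ($S = \sqrt{3816 - 6199} = \sqrt{-2383} = i \sqrt{2383} \approx 48.816 i$)
$\left(b - S\right) - 7878 = \left(\frac{196}{5} - i \sqrt{2383}\right) - 7878 = - \frac{39194}{5} - i \sqrt{2383}$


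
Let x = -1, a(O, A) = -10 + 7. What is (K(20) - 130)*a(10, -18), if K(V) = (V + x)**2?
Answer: -693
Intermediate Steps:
a(O, A) = -3
K(V) = (-1 + V)**2 (K(V) = (V - 1)**2 = (-1 + V)**2)
(K(20) - 130)*a(10, -18) = ((-1 + 20)**2 - 130)*(-3) = (19**2 - 130)*(-3) = (361 - 130)*(-3) = 231*(-3) = -693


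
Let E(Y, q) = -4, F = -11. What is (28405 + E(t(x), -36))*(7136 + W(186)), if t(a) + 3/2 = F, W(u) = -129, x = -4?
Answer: 199005807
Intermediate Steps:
t(a) = -25/2 (t(a) = -3/2 - 11 = -25/2)
(28405 + E(t(x), -36))*(7136 + W(186)) = (28405 - 4)*(7136 - 129) = 28401*7007 = 199005807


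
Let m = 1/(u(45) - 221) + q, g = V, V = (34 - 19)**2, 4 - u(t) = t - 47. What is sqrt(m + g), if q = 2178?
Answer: 2*sqrt(27769615)/215 ≈ 49.020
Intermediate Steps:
u(t) = 51 - t (u(t) = 4 - (t - 47) = 4 - (-47 + t) = 4 + (47 - t) = 51 - t)
V = 225 (V = 15**2 = 225)
g = 225
m = 468269/215 (m = 1/((51 - 1*45) - 221) + 2178 = 1/((51 - 45) - 221) + 2178 = 1/(6 - 221) + 2178 = 1/(-215) + 2178 = -1/215 + 2178 = 468269/215 ≈ 2178.0)
sqrt(m + g) = sqrt(468269/215 + 225) = sqrt(516644/215) = 2*sqrt(27769615)/215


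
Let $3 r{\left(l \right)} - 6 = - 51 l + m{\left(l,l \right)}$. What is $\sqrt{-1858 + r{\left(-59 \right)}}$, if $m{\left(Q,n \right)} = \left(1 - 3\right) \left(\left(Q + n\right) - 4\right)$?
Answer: $\frac{i \sqrt{6945}}{3} \approx 27.779 i$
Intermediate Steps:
$m{\left(Q,n \right)} = 8 - 2 Q - 2 n$ ($m{\left(Q,n \right)} = - 2 \left(-4 + Q + n\right) = 8 - 2 Q - 2 n$)
$r{\left(l \right)} = \frac{14}{3} - \frac{55 l}{3}$ ($r{\left(l \right)} = 2 + \frac{- 51 l - \left(-8 + 4 l\right)}{3} = 2 + \frac{8 - 55 l}{3} = 2 - \left(- \frac{8}{3} + \frac{55 l}{3}\right) = \frac{14}{3} - \frac{55 l}{3}$)
$\sqrt{-1858 + r{\left(-59 \right)}} = \sqrt{-1858 + \left(\frac{14}{3} - - \frac{3245}{3}\right)} = \sqrt{-1858 + \left(\frac{14}{3} + \frac{3245}{3}\right)} = \sqrt{-1858 + \frac{3259}{3}} = \sqrt{- \frac{2315}{3}} = \frac{i \sqrt{6945}}{3}$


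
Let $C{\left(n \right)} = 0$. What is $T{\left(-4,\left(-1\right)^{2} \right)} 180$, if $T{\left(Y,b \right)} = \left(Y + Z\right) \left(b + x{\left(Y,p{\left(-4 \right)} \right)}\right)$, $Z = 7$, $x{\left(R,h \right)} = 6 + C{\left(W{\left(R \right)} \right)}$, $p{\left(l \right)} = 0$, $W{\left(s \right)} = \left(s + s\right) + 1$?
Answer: $3780$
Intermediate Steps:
$W{\left(s \right)} = 1 + 2 s$ ($W{\left(s \right)} = 2 s + 1 = 1 + 2 s$)
$x{\left(R,h \right)} = 6$ ($x{\left(R,h \right)} = 6 + 0 = 6$)
$T{\left(Y,b \right)} = \left(6 + b\right) \left(7 + Y\right)$ ($T{\left(Y,b \right)} = \left(Y + 7\right) \left(b + 6\right) = \left(7 + Y\right) \left(6 + b\right) = \left(6 + b\right) \left(7 + Y\right)$)
$T{\left(-4,\left(-1\right)^{2} \right)} 180 = \left(42 + 6 \left(-4\right) + 7 \left(-1\right)^{2} - 4 \left(-1\right)^{2}\right) 180 = \left(42 - 24 + 7 \cdot 1 - 4\right) 180 = \left(42 - 24 + 7 - 4\right) 180 = 21 \cdot 180 = 3780$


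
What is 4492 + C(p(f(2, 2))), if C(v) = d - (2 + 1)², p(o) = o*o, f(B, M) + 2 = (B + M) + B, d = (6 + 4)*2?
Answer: 4503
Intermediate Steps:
d = 20 (d = 10*2 = 20)
f(B, M) = -2 + M + 2*B (f(B, M) = -2 + ((B + M) + B) = -2 + (M + 2*B) = -2 + M + 2*B)
p(o) = o²
C(v) = 11 (C(v) = 20 - (2 + 1)² = 20 - 1*3² = 20 - 1*9 = 20 - 9 = 11)
4492 + C(p(f(2, 2))) = 4492 + 11 = 4503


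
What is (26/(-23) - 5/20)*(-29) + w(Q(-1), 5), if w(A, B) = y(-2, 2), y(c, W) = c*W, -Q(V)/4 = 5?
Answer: 3315/92 ≈ 36.033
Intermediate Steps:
Q(V) = -20 (Q(V) = -4*5 = -20)
y(c, W) = W*c
w(A, B) = -4 (w(A, B) = 2*(-2) = -4)
(26/(-23) - 5/20)*(-29) + w(Q(-1), 5) = (26/(-23) - 5/20)*(-29) - 4 = (26*(-1/23) - 5*1/20)*(-29) - 4 = (-26/23 - ¼)*(-29) - 4 = -127/92*(-29) - 4 = 3683/92 - 4 = 3315/92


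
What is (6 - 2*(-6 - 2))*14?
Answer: 308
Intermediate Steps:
(6 - 2*(-6 - 2))*14 = (6 - 2*(-8))*14 = (6 + 16)*14 = 22*14 = 308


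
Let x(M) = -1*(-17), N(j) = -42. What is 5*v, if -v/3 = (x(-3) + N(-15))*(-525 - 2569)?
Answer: -1160250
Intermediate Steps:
x(M) = 17
v = -232050 (v = -3*(17 - 42)*(-525 - 2569) = -(-75)*(-3094) = -3*77350 = -232050)
5*v = 5*(-232050) = -1160250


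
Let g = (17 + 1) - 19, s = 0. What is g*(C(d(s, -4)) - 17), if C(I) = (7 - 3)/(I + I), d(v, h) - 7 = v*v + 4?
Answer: 185/11 ≈ 16.818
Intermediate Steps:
d(v, h) = 11 + v² (d(v, h) = 7 + (v*v + 4) = 7 + (v² + 4) = 7 + (4 + v²) = 11 + v²)
C(I) = 2/I (C(I) = 4/((2*I)) = 4*(1/(2*I)) = 2/I)
g = -1 (g = 18 - 19 = -1)
g*(C(d(s, -4)) - 17) = -(2/(11 + 0²) - 17) = -(2/(11 + 0) - 17) = -(2/11 - 17) = -1*(-185/11) = 185/11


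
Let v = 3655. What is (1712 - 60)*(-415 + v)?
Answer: 5352480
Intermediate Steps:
(1712 - 60)*(-415 + v) = (1712 - 60)*(-415 + 3655) = 1652*3240 = 5352480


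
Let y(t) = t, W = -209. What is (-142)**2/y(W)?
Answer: -20164/209 ≈ -96.479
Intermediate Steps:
(-142)**2/y(W) = (-142)**2/(-209) = 20164*(-1/209) = -20164/209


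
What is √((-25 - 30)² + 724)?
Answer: √3749 ≈ 61.229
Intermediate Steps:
√((-25 - 30)² + 724) = √((-55)² + 724) = √(3025 + 724) = √3749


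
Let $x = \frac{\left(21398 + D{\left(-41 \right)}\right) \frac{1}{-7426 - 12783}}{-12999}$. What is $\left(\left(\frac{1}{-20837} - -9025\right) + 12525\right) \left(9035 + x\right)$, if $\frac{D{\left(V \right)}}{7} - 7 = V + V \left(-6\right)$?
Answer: $\frac{1065774669339646797883}{5473813034067} \approx 1.947 \cdot 10^{8}$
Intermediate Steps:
$D{\left(V \right)} = 49 - 35 V$ ($D{\left(V \right)} = 49 + 7 \left(V + V \left(-6\right)\right) = 49 + 7 \left(V - 6 V\right) = 49 + 7 \left(- 5 V\right) = 49 - 35 V$)
$x = \frac{22882}{262696791}$ ($x = \frac{\left(21398 + \left(49 - -1435\right)\right) \frac{1}{-7426 - 12783}}{-12999} = \frac{21398 + \left(49 + 1435\right)}{-20209} \left(- \frac{1}{12999}\right) = \left(21398 + 1484\right) \left(- \frac{1}{20209}\right) \left(- \frac{1}{12999}\right) = 22882 \left(- \frac{1}{20209}\right) \left(- \frac{1}{12999}\right) = \left(- \frac{22882}{20209}\right) \left(- \frac{1}{12999}\right) = \frac{22882}{262696791} \approx 8.7104 \cdot 10^{-5}$)
$\left(\left(\frac{1}{-20837} - -9025\right) + 12525\right) \left(9035 + x\right) = \left(\left(\frac{1}{-20837} - -9025\right) + 12525\right) \left(9035 + \frac{22882}{262696791}\right) = \left(\left(- \frac{1}{20837} + 9025\right) + 12525\right) \frac{2373465529567}{262696791} = \left(\frac{188053924}{20837} + 12525\right) \frac{2373465529567}{262696791} = \frac{449037349}{20837} \cdot \frac{2373465529567}{262696791} = \frac{1065774669339646797883}{5473813034067}$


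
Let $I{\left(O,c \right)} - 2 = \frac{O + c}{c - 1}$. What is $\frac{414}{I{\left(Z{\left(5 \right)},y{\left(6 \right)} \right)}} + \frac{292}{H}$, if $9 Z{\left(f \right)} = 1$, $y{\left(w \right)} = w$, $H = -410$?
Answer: $\frac{759596}{5945} \approx 127.77$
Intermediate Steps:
$Z{\left(f \right)} = \frac{1}{9}$ ($Z{\left(f \right)} = \frac{1}{9} \cdot 1 = \frac{1}{9}$)
$I{\left(O,c \right)} = 2 + \frac{O + c}{-1 + c}$ ($I{\left(O,c \right)} = 2 + \frac{O + c}{c - 1} = 2 + \frac{O + c}{-1 + c}$)
$\frac{414}{I{\left(Z{\left(5 \right)},y{\left(6 \right)} \right)}} + \frac{292}{H} = \frac{414}{\frac{1}{-1 + 6} \left(-2 + \frac{1}{9} + 3 \cdot 6\right)} + \frac{292}{-410} = \frac{414}{\frac{1}{5} \left(-2 + \frac{1}{9} + 18\right)} + 292 \left(- \frac{1}{410}\right) = \frac{414}{\frac{1}{5} \cdot \frac{145}{9}} - \frac{146}{205} = \frac{414}{\frac{29}{9}} - \frac{146}{205} = 414 \cdot \frac{9}{29} - \frac{146}{205} = \frac{3726}{29} - \frac{146}{205} = \frac{759596}{5945}$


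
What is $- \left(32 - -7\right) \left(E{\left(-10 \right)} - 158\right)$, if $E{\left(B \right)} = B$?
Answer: $6552$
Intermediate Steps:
$- \left(32 - -7\right) \left(E{\left(-10 \right)} - 158\right) = - \left(32 - -7\right) \left(-10 - 158\right) = - \left(32 + 7\right) \left(-168\right) = - 39 \left(-168\right) = \left(-1\right) \left(-6552\right) = 6552$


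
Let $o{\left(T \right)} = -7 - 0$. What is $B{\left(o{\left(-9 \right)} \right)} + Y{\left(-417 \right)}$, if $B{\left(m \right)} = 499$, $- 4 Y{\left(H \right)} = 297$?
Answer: $\frac{1699}{4} \approx 424.75$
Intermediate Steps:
$Y{\left(H \right)} = - \frac{297}{4}$ ($Y{\left(H \right)} = \left(- \frac{1}{4}\right) 297 = - \frac{297}{4}$)
$o{\left(T \right)} = -7$ ($o{\left(T \right)} = -7 + 0 = -7$)
$B{\left(o{\left(-9 \right)} \right)} + Y{\left(-417 \right)} = 499 - \frac{297}{4} = \frac{1699}{4}$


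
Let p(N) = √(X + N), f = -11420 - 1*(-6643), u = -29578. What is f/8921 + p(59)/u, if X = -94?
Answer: -4777/8921 - I*√35/29578 ≈ -0.53548 - 0.00020002*I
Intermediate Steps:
f = -4777 (f = -11420 + 6643 = -4777)
p(N) = √(-94 + N)
f/8921 + p(59)/u = -4777/8921 + √(-94 + 59)/(-29578) = -4777*1/8921 + √(-35)*(-1/29578) = -4777/8921 + (I*√35)*(-1/29578) = -4777/8921 - I*√35/29578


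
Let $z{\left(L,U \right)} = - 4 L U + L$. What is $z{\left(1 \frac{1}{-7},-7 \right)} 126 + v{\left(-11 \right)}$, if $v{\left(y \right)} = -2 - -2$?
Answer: $-522$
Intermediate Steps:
$z{\left(L,U \right)} = L - 4 L U$ ($z{\left(L,U \right)} = - 4 L U + L = L - 4 L U$)
$v{\left(y \right)} = 0$ ($v{\left(y \right)} = -2 + 2 = 0$)
$z{\left(1 \frac{1}{-7},-7 \right)} 126 + v{\left(-11 \right)} = 1 \frac{1}{-7} \left(1 - -28\right) 126 + 0 = 1 \left(- \frac{1}{7}\right) \left(1 + 28\right) 126 + 0 = \left(- \frac{1}{7}\right) 29 \cdot 126 + 0 = \left(- \frac{29}{7}\right) 126 + 0 = -522 + 0 = -522$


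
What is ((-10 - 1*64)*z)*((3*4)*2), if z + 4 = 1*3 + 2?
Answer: -1776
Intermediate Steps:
z = 1 (z = -4 + (1*3 + 2) = -4 + (3 + 2) = -4 + 5 = 1)
((-10 - 1*64)*z)*((3*4)*2) = ((-10 - 1*64)*1)*((3*4)*2) = ((-10 - 64)*1)*(12*2) = -74*1*24 = -74*24 = -1776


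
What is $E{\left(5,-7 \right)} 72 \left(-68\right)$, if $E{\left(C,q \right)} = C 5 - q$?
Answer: $-156672$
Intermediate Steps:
$E{\left(C,q \right)} = - q + 5 C$ ($E{\left(C,q \right)} = 5 C - q = - q + 5 C$)
$E{\left(5,-7 \right)} 72 \left(-68\right) = \left(\left(-1\right) \left(-7\right) + 5 \cdot 5\right) 72 \left(-68\right) = \left(7 + 25\right) 72 \left(-68\right) = 32 \cdot 72 \left(-68\right) = 2304 \left(-68\right) = -156672$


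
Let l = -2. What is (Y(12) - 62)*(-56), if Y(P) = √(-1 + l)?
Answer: 3472 - 56*I*√3 ≈ 3472.0 - 96.995*I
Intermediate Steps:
Y(P) = I*√3 (Y(P) = √(-1 - 2) = √(-3) = I*√3)
(Y(12) - 62)*(-56) = (I*√3 - 62)*(-56) = (-62 + I*√3)*(-56) = 3472 - 56*I*√3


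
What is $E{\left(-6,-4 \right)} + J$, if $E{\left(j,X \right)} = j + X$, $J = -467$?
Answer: $-477$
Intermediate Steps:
$E{\left(j,X \right)} = X + j$
$E{\left(-6,-4 \right)} + J = \left(-4 - 6\right) - 467 = -10 - 467 = -477$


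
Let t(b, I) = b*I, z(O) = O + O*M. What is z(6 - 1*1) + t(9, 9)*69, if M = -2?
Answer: 5584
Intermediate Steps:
z(O) = -O (z(O) = O + O*(-2) = O - 2*O = -O)
t(b, I) = I*b
z(6 - 1*1) + t(9, 9)*69 = -(6 - 1*1) + (9*9)*69 = -(6 - 1) + 81*69 = -1*5 + 5589 = -5 + 5589 = 5584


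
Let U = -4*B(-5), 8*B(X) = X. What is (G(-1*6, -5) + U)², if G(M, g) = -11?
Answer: 289/4 ≈ 72.250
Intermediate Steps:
B(X) = X/8
U = 5/2 (U = -(-5)/2 = -4*(-5/8) = 5/2 ≈ 2.5000)
(G(-1*6, -5) + U)² = (-11 + 5/2)² = (-17/2)² = 289/4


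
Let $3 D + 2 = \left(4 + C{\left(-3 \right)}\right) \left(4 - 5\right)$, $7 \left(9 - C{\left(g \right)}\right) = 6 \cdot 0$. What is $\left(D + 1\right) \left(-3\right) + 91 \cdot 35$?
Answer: $3197$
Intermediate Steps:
$C{\left(g \right)} = 9$ ($C{\left(g \right)} = 9 - \frac{6 \cdot 0}{7} = 9 - 0 = 9 + 0 = 9$)
$D = -5$ ($D = - \frac{2}{3} + \frac{\left(4 + 9\right) \left(4 - 5\right)}{3} = - \frac{2}{3} + \frac{13 \left(-1\right)}{3} = - \frac{2}{3} + \frac{1}{3} \left(-13\right) = - \frac{2}{3} - \frac{13}{3} = -5$)
$\left(D + 1\right) \left(-3\right) + 91 \cdot 35 = \left(-5 + 1\right) \left(-3\right) + 91 \cdot 35 = \left(-4\right) \left(-3\right) + 3185 = 12 + 3185 = 3197$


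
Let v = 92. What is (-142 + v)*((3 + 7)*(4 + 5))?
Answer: -4500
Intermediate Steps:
(-142 + v)*((3 + 7)*(4 + 5)) = (-142 + 92)*((3 + 7)*(4 + 5)) = -500*9 = -50*90 = -4500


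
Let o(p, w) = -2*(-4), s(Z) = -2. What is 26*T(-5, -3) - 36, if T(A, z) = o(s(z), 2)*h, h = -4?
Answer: -868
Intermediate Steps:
o(p, w) = 8
T(A, z) = -32 (T(A, z) = 8*(-4) = -32)
26*T(-5, -3) - 36 = 26*(-32) - 36 = -832 - 36 = -868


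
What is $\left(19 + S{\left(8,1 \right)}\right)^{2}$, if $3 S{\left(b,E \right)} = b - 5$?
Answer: $400$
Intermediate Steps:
$S{\left(b,E \right)} = - \frac{5}{3} + \frac{b}{3}$ ($S{\left(b,E \right)} = \frac{b - 5}{3} = \frac{-5 + b}{3} = - \frac{5}{3} + \frac{b}{3}$)
$\left(19 + S{\left(8,1 \right)}\right)^{2} = \left(19 + \left(- \frac{5}{3} + \frac{1}{3} \cdot 8\right)\right)^{2} = \left(19 + \left(- \frac{5}{3} + \frac{8}{3}\right)\right)^{2} = \left(19 + 1\right)^{2} = 20^{2} = 400$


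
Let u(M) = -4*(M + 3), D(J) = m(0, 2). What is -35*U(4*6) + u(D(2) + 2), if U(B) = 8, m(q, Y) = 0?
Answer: -300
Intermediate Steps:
D(J) = 0
u(M) = -12 - 4*M (u(M) = -4*(3 + M) = -12 - 4*M)
-35*U(4*6) + u(D(2) + 2) = -35*8 + (-12 - 4*(0 + 2)) = -280 + (-12 - 4*2) = -280 + (-12 - 8) = -280 - 20 = -300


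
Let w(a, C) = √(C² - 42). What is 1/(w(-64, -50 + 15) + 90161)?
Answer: 90161/8129004738 - 13*√7/8129004738 ≈ 1.1087e-5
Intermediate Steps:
w(a, C) = √(-42 + C²)
1/(w(-64, -50 + 15) + 90161) = 1/(√(-42 + (-50 + 15)²) + 90161) = 1/(√(-42 + (-35)²) + 90161) = 1/(√(-42 + 1225) + 90161) = 1/(√1183 + 90161) = 1/(13*√7 + 90161) = 1/(90161 + 13*√7)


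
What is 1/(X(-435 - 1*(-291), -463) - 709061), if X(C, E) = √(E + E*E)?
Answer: -709061/502767287815 - √213906/502767287815 ≈ -1.4112e-6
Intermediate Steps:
X(C, E) = √(E + E²)
1/(X(-435 - 1*(-291), -463) - 709061) = 1/(√(-463*(1 - 463)) - 709061) = 1/(√(-463*(-462)) - 709061) = 1/(√213906 - 709061) = 1/(-709061 + √213906)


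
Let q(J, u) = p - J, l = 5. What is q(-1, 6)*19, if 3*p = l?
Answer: 152/3 ≈ 50.667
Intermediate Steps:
p = 5/3 (p = (⅓)*5 = 5/3 ≈ 1.6667)
q(J, u) = 5/3 - J
q(-1, 6)*19 = (5/3 - 1*(-1))*19 = (5/3 + 1)*19 = (8/3)*19 = 152/3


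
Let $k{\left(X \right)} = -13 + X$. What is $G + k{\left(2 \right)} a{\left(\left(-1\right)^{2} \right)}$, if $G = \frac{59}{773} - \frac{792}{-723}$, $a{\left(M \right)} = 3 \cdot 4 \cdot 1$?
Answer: $- \frac{24372385}{186293} \approx -130.83$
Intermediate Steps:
$a{\left(M \right)} = 12$ ($a{\left(M \right)} = 12 \cdot 1 = 12$)
$G = \frac{218291}{186293}$ ($G = 59 \cdot \frac{1}{773} - - \frac{264}{241} = \frac{59}{773} + \frac{264}{241} = \frac{218291}{186293} \approx 1.1718$)
$G + k{\left(2 \right)} a{\left(\left(-1\right)^{2} \right)} = \frac{218291}{186293} + \left(-13 + 2\right) 12 = \frac{218291}{186293} - 132 = - \frac{24372385}{186293}$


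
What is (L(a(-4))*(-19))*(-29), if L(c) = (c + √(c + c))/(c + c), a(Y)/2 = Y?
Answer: 551/2 - 551*I/4 ≈ 275.5 - 137.75*I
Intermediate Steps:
a(Y) = 2*Y
L(c) = (c + √2*√c)/(2*c) (L(c) = (c + √(2*c))/((2*c)) = (c + √2*√c)*(1/(2*c)) = (c + √2*√c)/(2*c))
(L(a(-4))*(-19))*(-29) = ((½ + √2/(2*√(2*(-4))))*(-19))*(-29) = ((½ + √2/(2*√(-8)))*(-19))*(-29) = ((½ + √2*(-I*√2/4)/2)*(-19))*(-29) = ((½ - I/4)*(-19))*(-29) = (-19/2 + 19*I/4)*(-29) = 551/2 - 551*I/4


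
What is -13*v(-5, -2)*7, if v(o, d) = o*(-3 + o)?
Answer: -3640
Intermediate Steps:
-13*v(-5, -2)*7 = -(-65)*(-3 - 5)*7 = -(-65)*(-8)*7 = -13*40*7 = -520*7 = -3640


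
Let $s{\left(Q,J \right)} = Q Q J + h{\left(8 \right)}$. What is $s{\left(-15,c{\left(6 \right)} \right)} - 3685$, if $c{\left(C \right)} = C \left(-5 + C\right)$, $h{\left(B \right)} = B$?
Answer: $-2327$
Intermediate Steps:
$s{\left(Q,J \right)} = 8 + J Q^{2}$ ($s{\left(Q,J \right)} = Q Q J + 8 = Q^{2} J + 8 = J Q^{2} + 8 = 8 + J Q^{2}$)
$s{\left(-15,c{\left(6 \right)} \right)} - 3685 = \left(8 + 6 \left(-5 + 6\right) \left(-15\right)^{2}\right) - 3685 = \left(8 + 6 \cdot 1 \cdot 225\right) - 3685 = \left(8 + 6 \cdot 225\right) - 3685 = \left(8 + 1350\right) - 3685 = 1358 - 3685 = -2327$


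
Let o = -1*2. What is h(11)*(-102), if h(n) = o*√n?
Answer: 204*√11 ≈ 676.59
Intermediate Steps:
o = -2
h(n) = -2*√n
h(11)*(-102) = -2*√11*(-102) = 204*√11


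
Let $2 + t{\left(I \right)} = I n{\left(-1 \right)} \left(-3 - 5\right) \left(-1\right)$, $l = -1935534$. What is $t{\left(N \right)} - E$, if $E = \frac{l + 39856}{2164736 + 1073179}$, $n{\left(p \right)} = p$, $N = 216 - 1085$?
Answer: $\frac{22505404928}{3237915} \approx 6950.6$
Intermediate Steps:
$N = -869$
$E = - \frac{1895678}{3237915}$ ($E = \frac{-1935534 + 39856}{2164736 + 1073179} = - \frac{1895678}{3237915} \approx -0.58546$)
$t{\left(I \right)} = -2 - 8 I$ ($t{\left(I \right)} = -2 + I \left(-1\right) \left(-3 - 5\right) \left(-1\right) = -2 + - I \left(\left(-8\right) \left(-1\right)\right) = -2 + - I 8 = -2 - 8 I$)
$t{\left(N \right)} - E = \left(-2 - -6952\right) - - \frac{1895678}{3237915} = \left(-2 + 6952\right) + \frac{1895678}{3237915} = 6950 + \frac{1895678}{3237915} = \frac{22505404928}{3237915}$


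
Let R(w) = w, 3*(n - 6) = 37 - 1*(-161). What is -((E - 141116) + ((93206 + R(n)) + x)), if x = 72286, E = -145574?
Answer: 121126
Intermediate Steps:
n = 72 (n = 6 + (37 - 1*(-161))/3 = 6 + (37 + 161)/3 = 6 + (1/3)*198 = 6 + 66 = 72)
-((E - 141116) + ((93206 + R(n)) + x)) = -((-145574 - 141116) + ((93206 + 72) + 72286)) = -(-286690 + (93278 + 72286)) = -(-286690 + 165564) = -1*(-121126) = 121126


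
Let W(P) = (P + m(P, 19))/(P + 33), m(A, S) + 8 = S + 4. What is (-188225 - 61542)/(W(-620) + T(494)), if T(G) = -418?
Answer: 146613229/244761 ≈ 599.01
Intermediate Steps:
m(A, S) = -4 + S (m(A, S) = -8 + (S + 4) = -8 + (4 + S) = -4 + S)
W(P) = (15 + P)/(33 + P) (W(P) = (P + (-4 + 19))/(P + 33) = (P + 15)/(33 + P) = (15 + P)/(33 + P))
(-188225 - 61542)/(W(-620) + T(494)) = (-188225 - 61542)/((15 - 620)/(33 - 620) - 418) = -249767/(-605/(-587) - 418) = -249767/(-1/587*(-605) - 418) = -249767/(605/587 - 418) = -249767/(-244761/587) = -249767*(-587/244761) = 146613229/244761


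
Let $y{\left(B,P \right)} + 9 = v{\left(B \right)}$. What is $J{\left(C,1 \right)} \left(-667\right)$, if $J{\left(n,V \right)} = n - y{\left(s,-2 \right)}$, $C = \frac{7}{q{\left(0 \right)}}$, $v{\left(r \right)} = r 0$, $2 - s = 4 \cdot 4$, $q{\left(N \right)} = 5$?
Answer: $- \frac{34684}{5} \approx -6936.8$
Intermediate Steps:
$s = -14$ ($s = 2 - 4 \cdot 4 = 2 - 16 = -14$)
$v{\left(r \right)} = 0$
$y{\left(B,P \right)} = -9$ ($y{\left(B,P \right)} = -9 + 0 = -9$)
$C = \frac{7}{5} \approx 1.4$
$J{\left(n,V \right)} = 9 + n$ ($J{\left(n,V \right)} = n - -9 = n + 9 = 9 + n$)
$J{\left(C,1 \right)} \left(-667\right) = \left(9 + \frac{7}{5}\right) \left(-667\right) = \frac{52}{5} \left(-667\right) = - \frac{34684}{5}$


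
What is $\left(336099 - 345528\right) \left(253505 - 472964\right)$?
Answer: $2069278911$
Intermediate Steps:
$\left(336099 - 345528\right) \left(253505 - 472964\right) = \left(-9429\right) \left(-219459\right) = 2069278911$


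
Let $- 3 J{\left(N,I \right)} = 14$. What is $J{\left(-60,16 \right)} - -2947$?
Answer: $\frac{8827}{3} \approx 2942.3$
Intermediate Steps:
$J{\left(N,I \right)} = - \frac{14}{3}$ ($J{\left(N,I \right)} = \left(- \frac{1}{3}\right) 14 = - \frac{14}{3}$)
$J{\left(-60,16 \right)} - -2947 = - \frac{14}{3} - -2947 = - \frac{14}{3} + 2947 = \frac{8827}{3}$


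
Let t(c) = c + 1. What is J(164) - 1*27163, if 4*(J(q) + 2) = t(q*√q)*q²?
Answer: -20441 + 2205472*√41 ≈ 1.4101e+7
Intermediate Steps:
t(c) = 1 + c
J(q) = -2 + q²*(1 + q^(3/2))/4 (J(q) = -2 + ((1 + q*√q)*q²)/4 = -2 + ((1 + q^(3/2))*q²)/4 = -2 + (q²*(1 + q^(3/2)))/4 = -2 + q²*(1 + q^(3/2))/4)
J(164) - 1*27163 = (-2 + (¼)*164² + 164^(7/2)/4) - 1*27163 = (-2 + (¼)*26896 + (8821888*√41)/4) - 27163 = (-2 + 6724 + 2205472*√41) - 27163 = (6722 + 2205472*√41) - 27163 = -20441 + 2205472*√41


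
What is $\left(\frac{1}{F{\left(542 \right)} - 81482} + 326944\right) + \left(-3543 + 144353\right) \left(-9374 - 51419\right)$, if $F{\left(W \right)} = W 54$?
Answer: $- \frac{446948466244605}{52214} \approx -8.5599 \cdot 10^{9}$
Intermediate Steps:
$F{\left(W \right)} = 54 W$
$\left(\frac{1}{F{\left(542 \right)} - 81482} + 326944\right) + \left(-3543 + 144353\right) \left(-9374 - 51419\right) = \left(\frac{1}{54 \cdot 542 - 81482} + 326944\right) + \left(-3543 + 144353\right) \left(-9374 - 51419\right) = \left(\frac{1}{29268 - 81482} + 326944\right) + 140810 \left(-60793\right) = \left(\frac{1}{-52214} + 326944\right) - 8560262330 = \left(- \frac{1}{52214} + 326944\right) - 8560262330 = \frac{17071054015}{52214} - 8560262330 = - \frac{446948466244605}{52214}$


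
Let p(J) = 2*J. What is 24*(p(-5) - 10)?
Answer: -480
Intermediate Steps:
24*(p(-5) - 10) = 24*(2*(-5) - 10) = 24*(-10 - 10) = 24*(-20) = -480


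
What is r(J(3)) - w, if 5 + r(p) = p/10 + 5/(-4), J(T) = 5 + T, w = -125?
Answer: 2391/20 ≈ 119.55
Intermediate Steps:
r(p) = -25/4 + p/10 (r(p) = -5 + (p/10 + 5/(-4)) = -5 + (p*(⅒) + 5*(-¼)) = -5 + (p/10 - 5/4) = -5 + (-5/4 + p/10) = -25/4 + p/10)
r(J(3)) - w = (-25/4 + (5 + 3)/10) - 1*(-125) = (-25/4 + (⅒)*8) + 125 = (-25/4 + ⅘) + 125 = -109/20 + 125 = 2391/20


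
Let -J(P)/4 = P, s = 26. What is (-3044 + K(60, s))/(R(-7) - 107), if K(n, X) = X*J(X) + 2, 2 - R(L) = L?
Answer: 2873/49 ≈ 58.633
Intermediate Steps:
R(L) = 2 - L
J(P) = -4*P
K(n, X) = 2 - 4*X² (K(n, X) = X*(-4*X) + 2 = -4*X² + 2 = 2 - 4*X²)
(-3044 + K(60, s))/(R(-7) - 107) = (-3044 + (2 - 4*26²))/((2 - 1*(-7)) - 107) = (-3044 + (2 - 4*676))/((2 + 7) - 107) = (-3044 + (2 - 2704))/(9 - 107) = (-3044 - 2702)/(-98) = -5746*(-1/98) = 2873/49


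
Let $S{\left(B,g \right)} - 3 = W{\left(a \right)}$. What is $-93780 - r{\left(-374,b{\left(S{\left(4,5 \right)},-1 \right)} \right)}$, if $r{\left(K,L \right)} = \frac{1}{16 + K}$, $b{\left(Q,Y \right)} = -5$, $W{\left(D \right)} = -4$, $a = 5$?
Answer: $- \frac{33573239}{358} \approx -93780.0$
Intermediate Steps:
$S{\left(B,g \right)} = -1$ ($S{\left(B,g \right)} = 3 - 4 = -1$)
$-93780 - r{\left(-374,b{\left(S{\left(4,5 \right)},-1 \right)} \right)} = -93780 - \frac{1}{16 - 374} = -93780 - \frac{1}{-358} = -93780 - - \frac{1}{358} = -93780 + \frac{1}{358} = - \frac{33573239}{358}$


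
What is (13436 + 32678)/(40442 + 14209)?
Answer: 46114/54651 ≈ 0.84379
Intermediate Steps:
(13436 + 32678)/(40442 + 14209) = 46114/54651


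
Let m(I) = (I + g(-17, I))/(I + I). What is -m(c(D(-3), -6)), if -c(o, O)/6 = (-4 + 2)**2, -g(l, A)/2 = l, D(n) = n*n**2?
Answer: 5/24 ≈ 0.20833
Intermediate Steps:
D(n) = n**3
g(l, A) = -2*l
c(o, O) = -24 (c(o, O) = -6*(-4 + 2)**2 = -6*(-2)**2 = -6*4 = -24)
m(I) = (34 + I)/(2*I) (m(I) = (I - 2*(-17))/(I + I) = (I + 34)/((2*I)) = (34 + I)*(1/(2*I)) = (34 + I)/(2*I))
-m(c(D(-3), -6)) = -(34 - 24)/(2*(-24)) = -(-1)*10/(2*24) = -1*(-5/24) = 5/24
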